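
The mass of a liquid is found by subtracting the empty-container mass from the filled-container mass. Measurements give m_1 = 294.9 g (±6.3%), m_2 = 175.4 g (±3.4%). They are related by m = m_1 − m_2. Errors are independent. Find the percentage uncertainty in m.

Each term contributes (cᵢ δxᵢ)² to (δm)²:
  (δm_1)² = 345;  (δm_2)² = 35.6
δm = √(381) = 19.5 g
m = 119.5 g, so δm/m = 19.5/119.5 = 0.163.

16.3%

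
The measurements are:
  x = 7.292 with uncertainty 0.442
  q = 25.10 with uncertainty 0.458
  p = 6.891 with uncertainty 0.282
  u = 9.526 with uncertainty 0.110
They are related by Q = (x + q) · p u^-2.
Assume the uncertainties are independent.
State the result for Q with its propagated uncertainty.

2.460 ± 0.125

Let w = x + q = 32.39. δw = √(δx² + δq²) = √(0.195 + 0.210) = 0.636, so δw/w = 0.0196.
Q is then a monomial in w, p, u:
δQ/Q = √((δw/w)² + (1·δp/p)² + (-2·δu/u)²) = √(0.000386 + 0.00167 + 0.000533) = 0.0509
Q = 2.460, so δQ = 0.0509 × 2.460 = 0.125.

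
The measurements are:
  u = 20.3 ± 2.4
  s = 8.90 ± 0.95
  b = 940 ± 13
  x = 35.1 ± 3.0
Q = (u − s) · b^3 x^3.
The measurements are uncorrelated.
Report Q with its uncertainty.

Let w = u − s = 11.4. δw = √(δu² + δs²) = √(5.76 + 0.902) = 2.58, so δw/w = 0.226.
Q is then a monomial in w, b, x:
δQ/Q = √((δw/w)² + (3·δb/b)² + (3·δx/x)²) = √(0.0513 + 0.00172 + 0.0657) = 0.345
Q = 4.09e+14, so δQ = 0.345 × 4.09e+14 = 1.41e+14.

(4.09 ± 1.41) × 10^14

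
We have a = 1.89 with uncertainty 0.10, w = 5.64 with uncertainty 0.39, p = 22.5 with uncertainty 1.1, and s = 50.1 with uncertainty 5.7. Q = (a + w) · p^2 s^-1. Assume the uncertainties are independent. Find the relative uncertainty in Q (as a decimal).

Let u = a + w = 7.53. δu = √(δa² + δw²) = √(0.0100 + 0.152) = 0.403, so δu/u = 0.0535.
Q is then a monomial in u, p, s:
δQ/Q = √((δu/u)² + (2·δp/p)² + (-1·δs/s)²) = √(0.00286 + 0.00956 + 0.0129) = 0.159

0.159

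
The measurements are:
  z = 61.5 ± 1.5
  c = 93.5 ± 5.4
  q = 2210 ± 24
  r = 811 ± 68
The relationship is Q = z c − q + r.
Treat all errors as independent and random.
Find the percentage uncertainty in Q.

Let p = z·c = 5750. δp/p = √((1·δz/z)² + (1·δc/c)²) = √(0.000595 + 0.00334) = 0.0627, so δp = 361.
Q = p − q + r: δQ = √(δp² + δq² + δr²) = √(1.3e+05 + 576 + 4620) = 368
Q = 4350, so δQ/Q = 368/4350 = 0.0845.

8.45%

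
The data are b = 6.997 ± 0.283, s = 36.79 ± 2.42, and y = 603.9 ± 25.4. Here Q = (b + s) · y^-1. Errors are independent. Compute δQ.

0.00506

Let u = b + s = 43.79. δu = √(δb² + δs²) = √(0.0801 + 5.86) = 2.44, so δu/u = 0.0556.
Q is then a monomial in u, y:
δQ/Q = √((δu/u)² + (-1·δy/y)²) = √(0.00310 + 0.00177) = 0.0698
Q = 0.07251, so δQ = 0.0698 × 0.07251 = 0.00506.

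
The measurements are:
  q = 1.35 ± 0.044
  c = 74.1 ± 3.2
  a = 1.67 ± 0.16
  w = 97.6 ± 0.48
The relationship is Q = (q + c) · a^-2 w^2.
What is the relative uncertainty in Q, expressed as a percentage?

19.7%

Let u = q + c = 75.4. δu = √(δq² + δc²) = √(0.00194 + 10.2) = 3.20, so δu/u = 0.0424.
Q is then a monomial in u, a, w:
δQ/Q = √((δu/u)² + (-2·δa/a)² + (2·δw/w)²) = √(0.00180 + 0.0367 + 9.67e-05) = 0.197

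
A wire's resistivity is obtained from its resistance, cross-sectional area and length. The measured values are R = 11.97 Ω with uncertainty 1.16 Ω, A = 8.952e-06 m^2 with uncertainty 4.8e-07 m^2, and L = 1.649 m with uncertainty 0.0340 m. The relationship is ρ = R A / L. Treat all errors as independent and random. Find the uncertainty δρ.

7.32e-06 Ω·m

Products/powers → add relative errors in quadrature, weighted by exponent:
  (1·δR/R)² = (1×0.0969)² = 0.00939;  (1·δA/A)² = (1×0.0536)² = 0.00288;  (-1·δL/L)² = (-1×0.0206)² = 0.000425
δρ/ρ = √(0.0127) = 0.113
ρ = 6.498e-05 Ω·m, so δρ = 0.113 × 6.498e-05 = 7.32e-06 Ω·m.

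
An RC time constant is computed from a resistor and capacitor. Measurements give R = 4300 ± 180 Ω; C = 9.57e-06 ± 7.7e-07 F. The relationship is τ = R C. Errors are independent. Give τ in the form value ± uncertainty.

Relative error in a monomial: (δτ/τ)² = Σ (nᵢ · δxᵢ/xᵢ)².
  (1·δR/R)² = (1×0.0419)² = 0.00175;  (1·δC/C)² = (1×0.0805)² = 0.00647
δτ/τ = √(0.00823) = 0.0907
τ = 0.0412 s, so δτ = 0.0907 × 0.0412 = 0.00373 s.

0.0412 ± 0.00373 s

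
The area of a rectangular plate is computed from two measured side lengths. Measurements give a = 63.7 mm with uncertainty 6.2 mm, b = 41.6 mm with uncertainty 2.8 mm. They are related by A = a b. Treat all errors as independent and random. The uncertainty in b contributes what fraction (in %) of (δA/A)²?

32.4%

(δA/A)² = (1·δa/a)² + (1·δb/b)²
  a term: (1×0.0973)² = 0.00947
  b term: (1×0.0673)² = 0.00453
Total = 0.0140. Share from b = 0.00453/0.0140 = 0.324.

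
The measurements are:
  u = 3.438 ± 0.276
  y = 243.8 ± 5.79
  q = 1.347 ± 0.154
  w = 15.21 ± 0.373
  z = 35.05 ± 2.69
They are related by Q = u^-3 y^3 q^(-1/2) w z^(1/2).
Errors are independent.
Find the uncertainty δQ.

Q is a product of powers, so relative uncertainties combine in quadrature:
  (-3·δu/u)² = (-3×0.0803)² = 0.0580;  (3·δy/y)² = (3×0.0237)² = 0.00508;  (−½·δq/q)² = (-0.5×0.114)² = 0.00327;  (1·δw/w)² = (1×0.0245)² = 0.000601;  (½·δz/z)² = (0.5×0.0767)² = 0.00147
δQ/Q = √(0.0684) = 0.262
Q = 2.767e+07, so δQ = 0.262 × 2.767e+07 = 7.24e+06.

7.24e+06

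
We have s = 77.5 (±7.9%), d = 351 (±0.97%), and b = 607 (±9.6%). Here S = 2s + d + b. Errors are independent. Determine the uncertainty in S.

For a sum/difference, combine absolute errors in quadrature:
  (2·δs)² = 150;  (δd)² = 11.6;  (δb)² = 3400
δS = √(3560) = 59.6

59.6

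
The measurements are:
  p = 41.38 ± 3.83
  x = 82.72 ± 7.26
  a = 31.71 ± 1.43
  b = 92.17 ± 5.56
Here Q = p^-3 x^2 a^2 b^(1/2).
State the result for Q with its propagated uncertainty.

Q is a product of powers, so relative uncertainties combine in quadrature:
  (-3·δp/p)² = (-3×0.0926)² = 0.0771;  (2·δx/x)² = (2×0.0878)² = 0.0308;  (2·δa/a)² = (2×0.0451)² = 0.00813;  (½·δb/b)² = (0.5×0.0603)² = 0.000910
δQ/Q = √(0.117) = 0.342
Q = 932.3, so δQ = 0.342 × 932.3 = 319.

932.3 ± 319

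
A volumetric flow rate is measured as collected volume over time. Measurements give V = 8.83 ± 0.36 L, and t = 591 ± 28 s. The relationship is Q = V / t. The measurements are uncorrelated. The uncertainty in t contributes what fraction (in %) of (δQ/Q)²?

57.5%

(δQ/Q)² = (1·δV/V)² + (-1·δt/t)²
  V term: (1×0.0408)² = 0.00166
  t term: (-1×0.0474)² = 0.00224
Total = 0.00391. Share from t = 0.00224/0.00391 = 0.575.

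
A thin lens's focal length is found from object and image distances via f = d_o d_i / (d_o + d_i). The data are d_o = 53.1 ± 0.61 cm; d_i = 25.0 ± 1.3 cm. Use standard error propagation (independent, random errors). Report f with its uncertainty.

17.0 ± 0.604 cm

∂f/∂d_o = (d_i/(d_o+d_i))² = 0.102;  ∂f/∂d_i = (d_o/(d_o+d_i))² = 0.462
δf = √((∂f/∂d_o · δd_o)² + (∂f/∂d_i · δd_i)²) = √(0.00391 + 0.361) = 0.604 cm
f = 17.0 cm.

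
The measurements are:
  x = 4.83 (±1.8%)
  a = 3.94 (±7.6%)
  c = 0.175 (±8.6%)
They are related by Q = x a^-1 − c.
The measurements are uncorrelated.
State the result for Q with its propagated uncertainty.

Let p = x·a^-1 = 1.23. δp/p = √((1·δx/x)² + (-1·δa/a)²) = √(0.000324 + 0.00578) = 0.0781, so δp = 0.0957.
Q = p − c: δQ = √(δp² + δc²) = √(0.00917 + 0.000227) = 0.0969
Q = 1.05.

1.05 ± 0.0969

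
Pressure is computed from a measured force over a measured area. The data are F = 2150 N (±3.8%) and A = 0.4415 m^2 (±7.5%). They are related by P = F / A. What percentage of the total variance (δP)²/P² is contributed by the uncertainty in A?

(δP/P)² = (1·δF/F)² + (-1·δA/A)²
  F term: (1×0.0380)² = 0.00144
  A term: (-1×0.0750)² = 0.00562
Total = 0.00707. Share from A = 0.00562/0.00707 = 0.796.

79.6%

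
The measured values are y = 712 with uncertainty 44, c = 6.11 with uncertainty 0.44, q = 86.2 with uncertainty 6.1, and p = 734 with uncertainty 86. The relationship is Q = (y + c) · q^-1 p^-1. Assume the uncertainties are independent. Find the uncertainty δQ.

Let u = y + c = 718. δu = √(δy² + δc²) = √(1940 + 0.194) = 44.0, so δu/u = 0.0613.
Q is then a monomial in u, q, p:
δQ/Q = √((δu/u)² + (-1·δq/q)² + (-1·δp/p)²) = √(0.00375 + 0.00501 + 0.0137) = 0.150
Q = 0.0113, so δQ = 0.150 × 0.0113 = 0.00170.

0.00170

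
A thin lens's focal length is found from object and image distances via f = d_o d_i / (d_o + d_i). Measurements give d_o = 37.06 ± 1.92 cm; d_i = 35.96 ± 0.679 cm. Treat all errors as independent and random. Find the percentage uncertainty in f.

2.73%

∂f/∂d_o = (d_i/(d_o+d_i))² = 0.243;  ∂f/∂d_i = (d_o/(d_o+d_i))² = 0.258
δf = √((∂f/∂d_o · δd_o)² + (∂f/∂d_i · δd_i)²) = √(0.217 + 0.0306) = 0.497 cm
f = 18.25 cm, so δf/f = 0.497/18.25 = 0.0273.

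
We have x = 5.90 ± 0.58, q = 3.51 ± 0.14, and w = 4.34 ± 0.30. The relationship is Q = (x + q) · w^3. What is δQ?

Let u = x + q = 9.41. δu = √(δx² + δq²) = √(0.336 + 0.0196) = 0.597, so δu/u = 0.0634.
Q is then a monomial in u, w:
δQ/Q = √((δu/u)² + (3·δw/w)²) = √(0.00402 + 0.0430) = 0.217
Q = 769, so δQ = 0.217 × 769 = 167.

167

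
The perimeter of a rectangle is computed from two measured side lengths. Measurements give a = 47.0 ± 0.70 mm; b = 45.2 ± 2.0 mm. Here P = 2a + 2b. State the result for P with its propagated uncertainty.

184 ± 4.24 mm

Sums and differences: (δP)² = Σ (cᵢ δxᵢ)².
  (2·δa)² = 1.96;  (2·δb)² = 16.0
δP = √(18.0) = 4.24 mm
P = 184 mm.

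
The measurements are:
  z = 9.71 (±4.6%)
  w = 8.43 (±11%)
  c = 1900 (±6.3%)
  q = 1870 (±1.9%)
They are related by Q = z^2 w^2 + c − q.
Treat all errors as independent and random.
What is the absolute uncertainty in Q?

Let p = z^2·w^2 = 6700. δp/p = √((2·δz/z)² + (2·δw/w)²) = √(0.00846 + 0.0484) = 0.238, so δp = 1600.
Q = p + c − q: δQ = √(δp² + δc² + δq²) = √(2.55e+06 + 14300 + 1260) = 1600

1600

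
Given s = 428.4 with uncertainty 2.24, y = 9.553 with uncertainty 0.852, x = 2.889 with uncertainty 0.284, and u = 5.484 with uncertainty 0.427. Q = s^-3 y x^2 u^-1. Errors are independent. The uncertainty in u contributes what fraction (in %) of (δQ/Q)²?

11.5%

(δQ/Q)² = (-3·δs/s)² + (1·δy/y)² + (2·δx/x)² + (-1·δu/u)²
  s term: (-3×0.00523)² = 0.000246
  y term: (1×0.0892)² = 0.00795
  x term: (2×0.0983)² = 0.0387
  u term: (-1×0.0779)² = 0.00606
Total = 0.0529. Share from u = 0.00606/0.0529 = 0.115.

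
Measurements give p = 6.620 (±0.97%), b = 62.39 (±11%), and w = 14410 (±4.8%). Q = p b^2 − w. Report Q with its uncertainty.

11360 ± 5720

Let h = p·b^2 = 25770. δh/h = √((1·δp/p)² + (2·δb/b)²) = √(9.41e-05 + 0.0484) = 0.220, so δh = 5670.
Q = h − w: δQ = √(δh² + δw²) = √(3.22e+07 + 4.78e+05) = 5720
Q = 11360.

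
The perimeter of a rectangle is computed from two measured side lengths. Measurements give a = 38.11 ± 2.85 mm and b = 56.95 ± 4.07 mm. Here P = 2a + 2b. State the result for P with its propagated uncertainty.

190.1 ± 9.94 mm

P is a linear combination, so absolute uncertainties add in quadrature:
  (2·δa)² = 32.5;  (2·δb)² = 66.3
δP = √(98.7) = 9.94 mm
P = 190.1 mm.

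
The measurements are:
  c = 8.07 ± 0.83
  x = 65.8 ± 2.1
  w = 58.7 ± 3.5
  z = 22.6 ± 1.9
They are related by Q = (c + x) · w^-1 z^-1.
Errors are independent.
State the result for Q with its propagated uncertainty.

Let u = c + x = 73.9. δu = √(δc² + δx²) = √(0.689 + 4.41) = 2.26, so δu/u = 0.0306.
Q is then a monomial in u, w, z:
δQ/Q = √((δu/u)² + (-1·δw/w)² + (-1·δz/z)²) = √(0.000934 + 0.00356 + 0.00707) = 0.108
Q = 0.0557, so δQ = 0.108 × 0.0557 = 0.00599.

0.0557 ± 0.00599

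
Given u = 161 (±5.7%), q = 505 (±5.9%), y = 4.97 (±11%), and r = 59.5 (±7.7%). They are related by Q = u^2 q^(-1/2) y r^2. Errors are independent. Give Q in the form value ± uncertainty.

Relative error in a monomial: (δQ/Q)² = Σ (nᵢ · δxᵢ/xᵢ)².
  (2·δu/u)² = (2×0.0570)² = 0.0130;  (−½·δq/q)² = (-0.5×0.0590)² = 0.000870;  (1·δy/y)² = (1×0.110)² = 0.0121;  (2·δr/r)² = (2×0.0770)² = 0.0237
δQ/Q = √(0.0497) = 0.223
Q = 2.03e+07, so δQ = 0.223 × 2.03e+07 = 4.52e+06.

(2.03 ± 0.452) × 10^7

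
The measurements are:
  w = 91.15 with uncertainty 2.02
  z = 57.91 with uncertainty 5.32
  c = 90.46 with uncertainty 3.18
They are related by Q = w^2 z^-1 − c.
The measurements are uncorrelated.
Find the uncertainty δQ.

15.0

Let p = w^2·z^-1 = 143.5. δp/p = √((2·δw/w)² + (-1·δz/z)²) = √(0.00196 + 0.00844) = 0.102, so δp = 14.6.
Q = p − c: δQ = √(δp² + δc²) = √(214 + 10.1) = 15.0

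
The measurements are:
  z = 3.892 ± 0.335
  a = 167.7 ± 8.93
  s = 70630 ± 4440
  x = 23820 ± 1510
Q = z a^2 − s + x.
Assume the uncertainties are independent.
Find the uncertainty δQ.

15700

Let p = z·a^2 = 109500. δp/p = √((1·δz/z)² + (2·δa/a)²) = √(0.00741 + 0.0113) = 0.137, so δp = 15000.
Q = p − s + x: δQ = √(δp² + δs² + δx²) = √(2.25e+08 + 1.97e+07 + 2.28e+06) = 15700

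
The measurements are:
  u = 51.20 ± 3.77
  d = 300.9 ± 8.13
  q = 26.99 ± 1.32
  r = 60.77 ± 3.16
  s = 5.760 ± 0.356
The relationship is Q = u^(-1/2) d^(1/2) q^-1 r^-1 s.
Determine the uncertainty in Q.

Each factor contributes (exponent × relative error)² to (δQ/Q)²:
  (−½·δu/u)² = (-0.5×0.0736)² = 0.00136;  (½·δd/d)² = (0.5×0.0270)² = 0.000183;  (-1·δq/q)² = (-1×0.0489)² = 0.00239;  (-1·δr/r)² = (-1×0.0520)² = 0.00270;  (1·δs/s)² = (1×0.0618)² = 0.00382
δQ/Q = √(0.0105) = 0.102
Q = 0.008513, so δQ = 0.102 × 0.008513 = 0.000870.

0.000870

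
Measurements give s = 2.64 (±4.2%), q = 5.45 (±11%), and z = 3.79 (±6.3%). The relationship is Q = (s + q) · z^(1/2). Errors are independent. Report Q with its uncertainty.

Let u = s + q = 8.09. δu = √(δs² + δq²) = √(0.0123 + 0.359) = 0.610, so δu/u = 0.0754.
Q is then a monomial in u, z:
δQ/Q = √((δu/u)² + (½·δz/z)²) = √(0.00568 + 0.000992) = 0.0817
Q = 15.7, so δQ = 0.0817 × 15.7 = 1.29.

15.7 ± 1.29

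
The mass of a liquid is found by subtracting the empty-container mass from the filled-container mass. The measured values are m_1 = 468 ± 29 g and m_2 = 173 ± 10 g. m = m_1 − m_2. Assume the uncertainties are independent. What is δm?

30.7 g

m is a linear combination, so absolute uncertainties add in quadrature:
  (δm_1)² = 841;  (δm_2)² = 100
δm = √(941) = 30.7 g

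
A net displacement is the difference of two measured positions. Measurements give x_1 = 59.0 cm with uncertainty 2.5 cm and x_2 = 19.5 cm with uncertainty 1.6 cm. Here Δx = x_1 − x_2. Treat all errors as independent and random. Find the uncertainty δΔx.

2.97 cm

Sums and differences: (δΔx)² = Σ (cᵢ δxᵢ)².
  (δx_1)² = 6.25;  (δx_2)² = 2.56
δΔx = √(8.81) = 2.97 cm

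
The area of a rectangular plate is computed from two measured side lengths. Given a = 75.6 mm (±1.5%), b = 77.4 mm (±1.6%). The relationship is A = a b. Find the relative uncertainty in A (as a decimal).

0.0219

For a monomial A ∝ a, b, fractional errors add in quadrature:
  (1·δa/a)² = (1×0.0150)² = 0.000225;  (1·δb/b)² = (1×0.0160)² = 0.000256
δA/A = √(0.000481) = 0.0219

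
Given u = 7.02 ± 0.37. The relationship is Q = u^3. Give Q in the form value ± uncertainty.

346 ± 54.7

Q ∝ u^3, so δQ/Q = |3| · δu/u = 3 × 0.0527 = 0.158.
Q = 346, so δQ = 0.158 × 346 = 54.7.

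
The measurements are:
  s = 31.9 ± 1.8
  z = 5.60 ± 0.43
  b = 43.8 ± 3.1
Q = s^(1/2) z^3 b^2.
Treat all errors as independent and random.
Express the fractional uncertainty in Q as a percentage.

Since Q is a product/quotient, work with relative uncertainties:
  (½·δs/s)² = (0.5×0.0564)² = 0.000796;  (3·δz/z)² = (3×0.0768)² = 0.0531;  (2·δb/b)² = (2×0.0708)² = 0.0200
δQ/Q = √(0.0739) = 0.272

27.2%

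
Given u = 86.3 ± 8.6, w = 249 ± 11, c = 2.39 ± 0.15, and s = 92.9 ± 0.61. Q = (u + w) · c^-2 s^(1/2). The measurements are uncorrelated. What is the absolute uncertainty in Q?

Let h = u + w = 335. δh = √(δu² + δw²) = √(74.0 + 121) = 14.0, so δh/h = 0.0416.
Q is then a monomial in h, c, s:
δQ/Q = √((δh/h)² + (-2·δc/c)² + (½·δs/s)²) = √(0.00173 + 0.0158 + 1.08e-05) = 0.132
Q = 566, so δQ = 0.132 × 566 = 74.8.

74.8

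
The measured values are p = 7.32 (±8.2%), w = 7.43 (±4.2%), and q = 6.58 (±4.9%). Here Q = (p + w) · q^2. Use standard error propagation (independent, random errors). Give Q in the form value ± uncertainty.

639 ± 69.1

Let u = p + w = 14.8. δu = √(δp² + δw²) = √(0.360 + 0.0974) = 0.677, so δu/u = 0.0459.
Q is then a monomial in u, q:
δQ/Q = √((δu/u)² + (2·δq/q)²) = √(0.00210 + 0.00960) = 0.108
Q = 639, so δQ = 0.108 × 639 = 69.1.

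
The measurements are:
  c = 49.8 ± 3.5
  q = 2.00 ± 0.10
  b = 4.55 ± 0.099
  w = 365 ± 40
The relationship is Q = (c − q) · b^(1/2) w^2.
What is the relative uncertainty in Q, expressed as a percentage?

Let u = c − q = 47.8. δu = √(δc² + δq²) = √(12.2 + 0.0100) = 3.50, so δu/u = 0.0733.
Q is then a monomial in u, b, w:
δQ/Q = √((δu/u)² + (½·δb/b)² + (2·δw/w)²) = √(0.00537 + 0.000118 + 0.0480) = 0.231

23.1%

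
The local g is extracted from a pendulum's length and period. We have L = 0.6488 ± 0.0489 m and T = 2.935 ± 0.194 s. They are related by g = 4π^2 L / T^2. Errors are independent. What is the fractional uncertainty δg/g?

Each factor contributes (exponent × relative error)² to (δg/g)²:
  (1·δL/L)² = (1×0.0754)² = 0.00568;  (-2·δT/T)² = (-2×0.0661)² = 0.0175
δg/g = √(0.0232) = 0.152

0.152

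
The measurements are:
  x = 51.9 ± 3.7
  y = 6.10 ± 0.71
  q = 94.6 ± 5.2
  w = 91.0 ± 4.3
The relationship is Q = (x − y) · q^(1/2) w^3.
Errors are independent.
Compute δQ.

5.58e+07

Let u = x − y = 45.8. δu = √(δx² + δy²) = √(13.7 + 0.504) = 3.77, so δu/u = 0.0823.
Q is then a monomial in u, q, w:
δQ/Q = √((δu/u)² + (½·δq/q)² + (3·δw/w)²) = √(0.00677 + 0.000755 + 0.0201) = 0.166
Q = 3.36e+08, so δQ = 0.166 × 3.36e+08 = 5.58e+07.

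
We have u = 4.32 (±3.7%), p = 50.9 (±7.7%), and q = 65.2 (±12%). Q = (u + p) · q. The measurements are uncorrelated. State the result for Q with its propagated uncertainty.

3600 ± 502

Let w = u + p = 55.2. δw = √(δu² + δp²) = √(0.0255 + 15.4) = 3.92, so δw/w = 0.0710.
Q is then a monomial in w, q:
δQ/Q = √((δw/w)² + (1·δq/q)²) = √(0.00505 + 0.0144) = 0.139
Q = 3600, so δQ = 0.139 × 3600 = 502.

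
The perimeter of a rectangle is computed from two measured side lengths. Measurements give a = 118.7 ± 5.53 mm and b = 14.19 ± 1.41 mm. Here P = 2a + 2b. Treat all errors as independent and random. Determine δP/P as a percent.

Each term contributes (cᵢ δxᵢ)² to (δP)²:
  (2·δa)² = 122;  (2·δb)² = 7.95
δP = √(130) = 11.4 mm
P = 265.8 mm, so δP/P = 11.4/265.8 = 0.0429.

4.29%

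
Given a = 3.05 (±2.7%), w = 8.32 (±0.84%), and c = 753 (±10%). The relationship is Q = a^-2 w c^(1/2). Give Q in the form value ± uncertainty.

Q is a product of powers, so relative uncertainties combine in quadrature:
  (-2·δa/a)² = (-2×0.0270)² = 0.00292;  (1·δw/w)² = (1×0.00840)² = 7.06e-05;  (½·δc/c)² = (0.5×0.100)² = 0.00250
δQ/Q = √(0.00549) = 0.0741
Q = 24.5, so δQ = 0.0741 × 24.5 = 1.82.

24.5 ± 1.82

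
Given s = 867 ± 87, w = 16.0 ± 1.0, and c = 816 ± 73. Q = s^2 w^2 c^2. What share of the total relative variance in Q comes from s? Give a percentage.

(δQ/Q)² = (2·δs/s)² + (2·δw/w)² + (2·δc/c)²
  s term: (2×0.100)² = 0.0403
  w term: (2×0.0625)² = 0.0156
  c term: (2×0.0895)² = 0.0320
Total = 0.0879. Share from s = 0.0403/0.0879 = 0.458.

45.8%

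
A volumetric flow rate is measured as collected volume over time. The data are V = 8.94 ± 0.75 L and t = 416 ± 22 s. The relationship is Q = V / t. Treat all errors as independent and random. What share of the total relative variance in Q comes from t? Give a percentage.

(δQ/Q)² = (1·δV/V)² + (-1·δt/t)²
  V term: (1×0.0839)² = 0.00704
  t term: (-1×0.0529)² = 0.00280
Total = 0.00983. Share from t = 0.00280/0.00983 = 0.284.

28.4%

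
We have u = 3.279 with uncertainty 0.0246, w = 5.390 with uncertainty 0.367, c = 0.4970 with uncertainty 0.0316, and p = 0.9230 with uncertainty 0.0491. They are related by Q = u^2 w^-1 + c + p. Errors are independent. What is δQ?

Let h = u^2·w^-1 = 1.995. δh/h = √((2·δu/u)² + (-1·δw/w)²) = √(0.000225 + 0.00464) = 0.0697, so δh = 0.139.
Q = h + c + p: δQ = √(δh² + δc² + δp²) = √(0.0193 + 0.000999 + 0.00241) = 0.151

0.151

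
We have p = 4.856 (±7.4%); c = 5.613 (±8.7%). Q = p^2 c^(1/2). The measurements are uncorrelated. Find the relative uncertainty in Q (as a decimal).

0.154

Products/powers → add relative errors in quadrature, weighted by exponent:
  (2·δp/p)² = (2×0.0740)² = 0.0219;  (½·δc/c)² = (0.5×0.0870)² = 0.00189
δQ/Q = √(0.0238) = 0.154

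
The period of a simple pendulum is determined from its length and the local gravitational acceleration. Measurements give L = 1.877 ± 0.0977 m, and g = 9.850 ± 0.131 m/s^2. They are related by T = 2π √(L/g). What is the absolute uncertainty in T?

Products/powers → add relative errors in quadrature, weighted by exponent:
  (½·δL/L)² = (0.5×0.0521)² = 0.000677;  (−½·δg/g)² = (-0.5×0.0133)² = 4.42e-05
δT/T = √(0.000722) = 0.0269
T = 2.743 s, so δT = 0.0269 × 2.743 = 0.0737 s.

0.0737 s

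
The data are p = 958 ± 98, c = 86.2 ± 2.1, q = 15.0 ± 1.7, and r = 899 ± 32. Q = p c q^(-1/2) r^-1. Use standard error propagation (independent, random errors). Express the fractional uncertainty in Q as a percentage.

For a monomial Q ∝ p, c, q^(-1/2), r^-1, fractional errors add in quadrature:
  (1·δp/p)² = (1×0.102)² = 0.0105;  (1·δc/c)² = (1×0.0244)² = 0.000594;  (−½·δq/q)² = (-0.5×0.113)² = 0.00321;  (-1·δr/r)² = (-1×0.0356)² = 0.00127
δQ/Q = √(0.0155) = 0.125

12.5%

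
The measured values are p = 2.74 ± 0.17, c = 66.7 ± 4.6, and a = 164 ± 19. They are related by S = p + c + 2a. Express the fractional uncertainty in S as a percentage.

9.63%

S is a linear combination, so absolute uncertainties add in quadrature:
  (δp)² = 0.0289;  (δc)² = 21.2;  (2·δa)² = 1440
δS = √(1470) = 38.3
S = 397, so δS/S = 38.3/397 = 0.0963.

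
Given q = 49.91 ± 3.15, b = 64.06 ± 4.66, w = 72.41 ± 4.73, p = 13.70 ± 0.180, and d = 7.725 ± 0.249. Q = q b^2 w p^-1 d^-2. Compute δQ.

Products/powers → add relative errors in quadrature, weighted by exponent:
  (1·δq/q)² = (1×0.0631)² = 0.00398;  (2·δb/b)² = (2×0.0727)² = 0.0212;  (1·δw/w)² = (1×0.0653)² = 0.00427;  (-1·δp/p)² = (-1×0.0131)² = 0.000173;  (-2·δd/d)² = (-2×0.0322)² = 0.00416
δQ/Q = √(0.0337) = 0.184
Q = 18140, so δQ = 0.184 × 18140 = 3330.

3330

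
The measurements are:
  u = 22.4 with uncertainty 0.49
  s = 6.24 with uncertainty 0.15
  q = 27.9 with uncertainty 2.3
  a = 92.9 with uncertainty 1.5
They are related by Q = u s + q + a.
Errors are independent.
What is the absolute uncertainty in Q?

5.31

Let p = u·s = 140. δp/p = √((1·δu/u)² + (1·δs/s)²) = √(0.000479 + 0.000578) = 0.0325, so δp = 4.54.
Q = p + q + a: δQ = √(δp² + δq² + δa²) = √(20.6 + 5.29 + 2.25) = 5.31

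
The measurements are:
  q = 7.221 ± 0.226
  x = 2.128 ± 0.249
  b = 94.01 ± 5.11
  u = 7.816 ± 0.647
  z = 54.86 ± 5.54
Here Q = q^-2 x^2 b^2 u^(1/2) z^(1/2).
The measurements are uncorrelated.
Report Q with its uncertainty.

Since Q is a product/quotient, work with relative uncertainties:
  (-2·δq/q)² = (-2×0.0313)² = 0.00392;  (2·δx/x)² = (2×0.117)² = 0.0548;  (2·δb/b)² = (2×0.0544)² = 0.0118;  (½·δu/u)² = (0.5×0.0828)² = 0.00171;  (½·δz/z)² = (0.5×0.101)² = 0.00255
δQ/Q = √(0.0748) = 0.273
Q = 15890, so δQ = 0.273 × 15890 = 4350.

15890 ± 4350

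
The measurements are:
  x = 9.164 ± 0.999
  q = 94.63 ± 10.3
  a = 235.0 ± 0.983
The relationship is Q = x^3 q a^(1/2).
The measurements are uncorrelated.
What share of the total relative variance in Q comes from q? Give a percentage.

(δQ/Q)² = (3·δx/x)² + (1·δq/q)² + (½·δa/a)²
  x term: (3×0.109)² = 0.107
  q term: (1×0.109)² = 0.0118
  a term: (0.5×0.00418)² = 4.37e-06
Total = 0.119. Share from q = 0.0118/0.119 = 0.0997.

9.97%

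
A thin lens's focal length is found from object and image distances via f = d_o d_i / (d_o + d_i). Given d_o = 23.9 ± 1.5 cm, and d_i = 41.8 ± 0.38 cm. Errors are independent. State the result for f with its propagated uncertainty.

15.2 ± 0.609 cm

∂f/∂d_o = (d_i/(d_o+d_i))² = 0.405;  ∂f/∂d_i = (d_o/(d_o+d_i))² = 0.132
δf = √((∂f/∂d_o · δd_o)² + (∂f/∂d_i · δd_i)²) = √(0.369 + 0.00253) = 0.609 cm
f = 15.2 cm.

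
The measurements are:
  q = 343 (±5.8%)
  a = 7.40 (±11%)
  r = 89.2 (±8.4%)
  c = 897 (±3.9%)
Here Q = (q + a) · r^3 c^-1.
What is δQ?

Let u = q + a = 350. δu = √(δq² + δa²) = √(396 + 0.663) = 19.9, so δu/u = 0.0568.
Q is then a monomial in u, r, c:
δQ/Q = √((δu/u)² + (3·δr/r)² + (-1·δc/c)²) = √(0.00323 + 0.0635 + 0.00152) = 0.261
Q = 2.77e+05, so δQ = 0.261 × 2.77e+05 = 72400.

72400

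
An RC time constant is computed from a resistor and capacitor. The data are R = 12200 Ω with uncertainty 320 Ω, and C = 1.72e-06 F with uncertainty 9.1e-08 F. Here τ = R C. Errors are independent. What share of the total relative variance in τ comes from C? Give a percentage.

(δτ/τ)² = (1·δR/R)² + (1·δC/C)²
  R term: (1×0.0262)² = 0.000688
  C term: (1×0.0529)² = 0.00280
Total = 0.00349. Share from C = 0.00280/0.00349 = 0.803.

80.3%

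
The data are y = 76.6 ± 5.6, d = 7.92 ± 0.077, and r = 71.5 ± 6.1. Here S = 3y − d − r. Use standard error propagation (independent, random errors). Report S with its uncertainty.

S is a linear combination, so absolute uncertainties add in quadrature:
  (3·δy)² = 282;  (δd)² = 0.00593;  (δr)² = 37.2
δS = √(319) = 17.9
S = 150.

150 ± 17.9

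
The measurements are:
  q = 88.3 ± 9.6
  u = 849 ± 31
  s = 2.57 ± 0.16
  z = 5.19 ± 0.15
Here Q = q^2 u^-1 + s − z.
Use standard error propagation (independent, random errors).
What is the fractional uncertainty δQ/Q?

0.310

Let p = q^2·u^-1 = 9.18. δp/p = √((2·δq/q)² + (-1·δu/u)²) = √(0.0473 + 0.00133) = 0.220, so δp = 2.02.
Q = p + s − z: δQ = √(δp² + δs² + δz²) = √(4.10 + 0.0256 + 0.0225) = 2.04
Q = 6.56, so δQ/Q = 2.04/6.56 = 0.310.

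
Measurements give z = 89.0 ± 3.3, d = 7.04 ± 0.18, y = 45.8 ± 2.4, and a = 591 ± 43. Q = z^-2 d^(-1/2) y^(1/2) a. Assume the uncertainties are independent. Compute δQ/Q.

Q is a product of powers, so relative uncertainties combine in quadrature:
  (-2·δz/z)² = (-2×0.0371)² = 0.00550;  (−½·δd/d)² = (-0.5×0.0256)² = 0.000163;  (½·δy/y)² = (0.5×0.0524)² = 0.000686;  (1·δa/a)² = (1×0.0728)² = 0.00529
δQ/Q = √(0.0116) = 0.108

0.108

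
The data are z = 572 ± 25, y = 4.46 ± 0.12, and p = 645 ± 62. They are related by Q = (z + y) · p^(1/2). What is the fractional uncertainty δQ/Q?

0.0647

Let u = z + y = 576. δu = √(δz² + δy²) = √(625 + 0.0144) = 25.0, so δu/u = 0.0434.
Q is then a monomial in u, p:
δQ/Q = √((δu/u)² + (½·δp/p)²) = √(0.00188 + 0.00231) = 0.0647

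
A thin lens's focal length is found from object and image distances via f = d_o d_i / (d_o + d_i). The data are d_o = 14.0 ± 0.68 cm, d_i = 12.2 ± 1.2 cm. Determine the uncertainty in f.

∂f/∂d_o = (d_i/(d_o+d_i))² = 0.217;  ∂f/∂d_i = (d_o/(d_o+d_i))² = 0.286
δf = √((∂f/∂d_o · δd_o)² + (∂f/∂d_i · δd_i)²) = √(0.0217 + 0.117) = 0.373 cm

0.373 cm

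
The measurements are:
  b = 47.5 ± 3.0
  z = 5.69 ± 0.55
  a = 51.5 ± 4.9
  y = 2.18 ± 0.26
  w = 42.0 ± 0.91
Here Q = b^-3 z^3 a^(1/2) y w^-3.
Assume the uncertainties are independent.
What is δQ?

Q is a product of powers, so relative uncertainties combine in quadrature:
  (-3·δb/b)² = (-3×0.0632)² = 0.0359;  (3·δz/z)² = (3×0.0967)² = 0.0841;  (½·δa/a)² = (0.5×0.0951)² = 0.00226;  (1·δy/y)² = (1×0.119)² = 0.0142;  (-3·δw/w)² = (-3×0.0217)² = 0.00423
δQ/Q = √(0.141) = 0.375
Q = 3.63e-07, so δQ = 0.375 × 3.63e-07 = 1.36e-07.

1.36e-07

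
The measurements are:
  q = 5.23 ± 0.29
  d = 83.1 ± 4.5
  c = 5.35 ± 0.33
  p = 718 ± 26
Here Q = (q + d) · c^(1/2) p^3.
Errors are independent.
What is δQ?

9.37e+09

Let u = q + d = 88.3. δu = √(δq² + δd²) = √(0.0841 + 20.2) = 4.51, so δu/u = 0.0511.
Q is then a monomial in u, c, p:
δQ/Q = √((δu/u)² + (½·δc/c)² + (3·δp/p)²) = √(0.00261 + 0.000951 + 0.0118) = 0.124
Q = 7.56e+10, so δQ = 0.124 × 7.56e+10 = 9.37e+09.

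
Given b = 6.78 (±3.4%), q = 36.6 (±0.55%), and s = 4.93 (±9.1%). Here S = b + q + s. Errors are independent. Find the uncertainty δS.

0.543

Each term contributes (cᵢ δxᵢ)² to (δS)²:
  (δb)² = 0.0531;  (δq)² = 0.0405;  (δs)² = 0.201
δS = √(0.295) = 0.543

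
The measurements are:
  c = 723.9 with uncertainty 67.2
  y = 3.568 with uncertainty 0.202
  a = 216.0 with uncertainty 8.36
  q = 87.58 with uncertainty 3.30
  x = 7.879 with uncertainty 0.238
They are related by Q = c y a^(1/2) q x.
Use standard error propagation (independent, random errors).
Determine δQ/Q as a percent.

Relative error in a monomial: (δQ/Q)² = Σ (nᵢ · δxᵢ/xᵢ)².
  (1·δc/c)² = (1×0.0928)² = 0.00862;  (1·δy/y)² = (1×0.0566)² = 0.00321;  (½·δa/a)² = (0.5×0.0387)² = 0.000374;  (1·δq/q)² = (1×0.0377)² = 0.00142;  (1·δx/x)² = (1×0.0302)² = 0.000912
δQ/Q = √(0.0145) = 0.121

12.1%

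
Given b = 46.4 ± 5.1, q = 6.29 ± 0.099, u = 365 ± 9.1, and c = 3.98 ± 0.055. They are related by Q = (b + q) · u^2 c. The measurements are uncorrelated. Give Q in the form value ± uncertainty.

(2.79 ± 0.307) × 10^7

Let w = b + q = 52.7. δw = √(δb² + δq²) = √(26.0 + 0.00980) = 5.10, so δw/w = 0.0968.
Q is then a monomial in w, u, c:
δQ/Q = √((δw/w)² + (2·δu/u)² + (1·δc/c)²) = √(0.00937 + 0.00249 + 0.000191) = 0.110
Q = 2.79e+07, so δQ = 0.110 × 2.79e+07 = 3.07e+06.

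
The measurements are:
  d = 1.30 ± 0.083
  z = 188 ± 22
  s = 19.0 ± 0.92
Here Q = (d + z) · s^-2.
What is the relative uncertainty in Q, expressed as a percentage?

15.1%

Let u = d + z = 189. δu = √(δd² + δz²) = √(0.00689 + 484) = 22.0, so δu/u = 0.116.
Q is then a monomial in u, s:
δQ/Q = √((δu/u)² + (-2·δs/s)²) = √(0.0135 + 0.00938) = 0.151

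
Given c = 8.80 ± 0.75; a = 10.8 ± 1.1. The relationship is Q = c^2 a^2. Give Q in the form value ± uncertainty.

Relative error in a monomial: (δQ/Q)² = Σ (nᵢ · δxᵢ/xᵢ)².
  (2·δc/c)² = (2×0.0852)² = 0.0291;  (2·δa/a)² = (2×0.102)² = 0.0415
δQ/Q = √(0.0705) = 0.266
Q = 9030, so δQ = 0.266 × 9030 = 2400.

9030 ± 2400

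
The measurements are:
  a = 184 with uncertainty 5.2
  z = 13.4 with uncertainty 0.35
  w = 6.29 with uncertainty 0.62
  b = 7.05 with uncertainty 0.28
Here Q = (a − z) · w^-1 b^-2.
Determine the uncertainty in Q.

0.0711

Let u = a − z = 171. δu = √(δa² + δz²) = √(27.0 + 0.122) = 5.21, so δu/u = 0.0305.
Q is then a monomial in u, w, b:
δQ/Q = √((δu/u)² + (-1·δw/w)² + (-2·δb/b)²) = √(0.000933 + 0.00972 + 0.00631) = 0.130
Q = 0.546, so δQ = 0.130 × 0.546 = 0.0711.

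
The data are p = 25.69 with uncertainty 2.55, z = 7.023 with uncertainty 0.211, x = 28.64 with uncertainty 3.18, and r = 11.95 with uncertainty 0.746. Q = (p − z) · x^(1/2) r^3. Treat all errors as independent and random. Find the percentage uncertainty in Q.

23.9%

Let u = p − z = 18.67. δu = √(δp² + δz²) = √(6.50 + 0.0445) = 2.56, so δu/u = 0.137.
Q is then a monomial in u, x, r:
δQ/Q = √((δu/u)² + (½·δx/x)² + (3·δr/r)²) = √(0.0188 + 0.00308 + 0.0351) = 0.239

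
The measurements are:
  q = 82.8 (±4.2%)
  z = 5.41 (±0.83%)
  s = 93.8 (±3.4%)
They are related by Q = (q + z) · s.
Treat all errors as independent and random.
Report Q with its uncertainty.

8270 ± 431

Let u = q + z = 88.2. δu = √(δq² + δz²) = √(12.1 + 0.00202) = 3.48, so δu/u = 0.0394.
Q is then a monomial in u, s:
δQ/Q = √((δu/u)² + (1·δs/s)²) = √(0.00155 + 0.00116) = 0.0521
Q = 8270, so δQ = 0.0521 × 8270 = 431.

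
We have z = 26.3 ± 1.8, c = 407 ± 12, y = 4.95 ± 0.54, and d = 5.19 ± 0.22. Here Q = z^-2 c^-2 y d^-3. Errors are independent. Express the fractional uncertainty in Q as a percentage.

22.4%

Since Q is a product/quotient, work with relative uncertainties:
  (-2·δz/z)² = (-2×0.0684)² = 0.0187;  (-2·δc/c)² = (-2×0.0295)² = 0.00348;  (1·δy/y)² = (1×0.109)² = 0.0119;  (-3·δd/d)² = (-3×0.0424)² = 0.0162
δQ/Q = √(0.0503) = 0.224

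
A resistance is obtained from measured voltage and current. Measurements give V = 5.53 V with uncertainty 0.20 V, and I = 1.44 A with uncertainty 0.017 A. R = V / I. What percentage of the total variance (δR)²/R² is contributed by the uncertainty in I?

9.63%

(δR/R)² = (1·δV/V)² + (-1·δI/I)²
  V term: (1×0.0362)² = 0.00131
  I term: (-1×0.0118)² = 0.000139
Total = 0.00145. Share from I = 0.000139/0.00145 = 0.0963.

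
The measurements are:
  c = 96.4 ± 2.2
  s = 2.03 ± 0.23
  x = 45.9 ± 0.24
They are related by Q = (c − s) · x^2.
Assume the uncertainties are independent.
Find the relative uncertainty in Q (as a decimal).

0.0257

Let u = c − s = 94.4. δu = √(δc² + δs²) = √(4.84 + 0.0529) = 2.21, so δu/u = 0.0234.
Q is then a monomial in u, x:
δQ/Q = √((δu/u)² + (2·δx/x)²) = √(0.000549 + 0.000109) = 0.0257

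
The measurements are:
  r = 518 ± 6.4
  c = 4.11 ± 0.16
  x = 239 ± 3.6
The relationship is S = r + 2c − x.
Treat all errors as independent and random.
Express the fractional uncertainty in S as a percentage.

2.56%

Each term contributes (cᵢ δxᵢ)² to (δS)²:
  (δr)² = 41.0;  (2·δc)² = 0.102;  (δx)² = 13.0
δS = √(54.0) = 7.35
S = 287, so δS/S = 7.35/287 = 0.0256.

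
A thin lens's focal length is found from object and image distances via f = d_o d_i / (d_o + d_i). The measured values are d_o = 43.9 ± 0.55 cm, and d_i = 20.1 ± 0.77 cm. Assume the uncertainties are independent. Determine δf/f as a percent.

∂f/∂d_o = (d_i/(d_o+d_i))² = 0.0986;  ∂f/∂d_i = (d_o/(d_o+d_i))² = 0.471
δf = √((∂f/∂d_o · δd_o)² + (∂f/∂d_i · δd_i)²) = √(0.00294 + 0.131) = 0.366 cm
f = 13.8 cm, so δf/f = 0.366/13.8 = 0.0266.

2.66%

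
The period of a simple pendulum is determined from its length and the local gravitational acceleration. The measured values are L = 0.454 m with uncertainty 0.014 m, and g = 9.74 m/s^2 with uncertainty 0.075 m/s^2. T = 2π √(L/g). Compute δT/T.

Each factor contributes (exponent × relative error)² to (δT/T)²:
  (½·δL/L)² = (0.5×0.0308)² = 0.000238;  (−½·δg/g)² = (-0.5×0.00770)² = 1.48e-05
δT/T = √(0.000253) = 0.0159

0.0159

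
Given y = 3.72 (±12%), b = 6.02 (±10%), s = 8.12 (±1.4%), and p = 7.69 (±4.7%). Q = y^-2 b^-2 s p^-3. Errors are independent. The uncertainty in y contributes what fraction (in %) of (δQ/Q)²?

(δQ/Q)² = (-2·δy/y)² + (-2·δb/b)² + (1·δs/s)² + (-3·δp/p)²
  y term: (-2×0.120)² = 0.0576
  b term: (-2×0.100)² = 0.0400
  s term: (1×0.0140)² = 0.000196
  p term: (-3×0.0470)² = 0.0199
Total = 0.118. Share from y = 0.0576/0.118 = 0.489.

48.9%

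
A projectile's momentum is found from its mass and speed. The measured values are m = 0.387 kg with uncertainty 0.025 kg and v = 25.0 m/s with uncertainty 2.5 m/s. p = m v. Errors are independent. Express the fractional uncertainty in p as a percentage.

11.9%

Products/powers → add relative errors in quadrature, weighted by exponent:
  (1·δm/m)² = (1×0.0646)² = 0.00417;  (1·δv/v)² = (1×0.100)² = 0.0100
δp/p = √(0.0142) = 0.119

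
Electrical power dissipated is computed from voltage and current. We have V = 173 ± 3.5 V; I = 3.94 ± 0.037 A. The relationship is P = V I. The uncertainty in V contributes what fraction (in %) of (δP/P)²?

(δP/P)² = (1·δV/V)² + (1·δI/I)²
  V term: (1×0.0202)² = 0.000409
  I term: (1×0.00939)² = 8.82e-05
Total = 0.000497. Share from V = 0.000409/0.000497 = 0.823.

82.3%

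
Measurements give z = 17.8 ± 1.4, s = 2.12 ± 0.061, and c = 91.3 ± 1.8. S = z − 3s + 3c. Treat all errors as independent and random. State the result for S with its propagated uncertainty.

For a sum/difference, combine absolute errors in quadrature:
  (δz)² = 1.96;  (3·δs)² = 0.0335;  (3·δc)² = 29.2
δS = √(31.2) = 5.58
S = 285.

285 ± 5.58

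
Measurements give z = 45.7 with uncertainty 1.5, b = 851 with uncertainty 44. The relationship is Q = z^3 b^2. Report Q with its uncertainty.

Products/powers → add relative errors in quadrature, weighted by exponent:
  (3·δz/z)² = (3×0.0328)² = 0.00970;  (2·δb/b)² = (2×0.0517)² = 0.0107
δQ/Q = √(0.0204) = 0.143
Q = 6.91e+10, so δQ = 0.143 × 6.91e+10 = 9.87e+09.

(6.91 ± 0.987) × 10^10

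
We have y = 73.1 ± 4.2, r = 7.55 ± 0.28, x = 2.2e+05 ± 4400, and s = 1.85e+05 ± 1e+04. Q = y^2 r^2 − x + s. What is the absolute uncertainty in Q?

43100

Let p = y^2·r^2 = 3.05e+05. δp/p = √((2·δy/y)² + (2·δr/r)²) = √(0.0132 + 0.00550) = 0.137, so δp = 41700.
Q = p − x + s: δQ = √(δp² + δx² + δs²) = √(1.74e+09 + 1.94e+07 + 1e+08) = 43100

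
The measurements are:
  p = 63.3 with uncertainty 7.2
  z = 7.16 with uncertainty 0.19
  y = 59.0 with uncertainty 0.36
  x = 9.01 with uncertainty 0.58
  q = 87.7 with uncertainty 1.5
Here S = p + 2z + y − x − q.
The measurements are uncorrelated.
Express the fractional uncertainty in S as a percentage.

S is a linear combination, so absolute uncertainties add in quadrature:
  (δp)² = 51.8;  (2·δz)² = 0.144;  (δy)² = 0.130;  (δx)² = 0.336;  (δq)² = 2.25
δS = √(54.7) = 7.40
S = 39.9, so δS/S = 7.40/39.9 = 0.185.

18.5%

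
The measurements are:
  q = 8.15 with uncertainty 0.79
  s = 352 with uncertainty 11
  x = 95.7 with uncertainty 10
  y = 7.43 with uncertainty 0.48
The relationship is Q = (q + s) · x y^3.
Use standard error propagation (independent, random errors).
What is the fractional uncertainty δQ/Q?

Let u = q + s = 360. δu = √(δq² + δs²) = √(0.624 + 121) = 11.0, so δu/u = 0.0306.
Q is then a monomial in u, x, y:
δQ/Q = √((δu/u)² + (1·δx/x)² + (3·δy/y)²) = √(0.000938 + 0.0109 + 0.0376) = 0.222

0.222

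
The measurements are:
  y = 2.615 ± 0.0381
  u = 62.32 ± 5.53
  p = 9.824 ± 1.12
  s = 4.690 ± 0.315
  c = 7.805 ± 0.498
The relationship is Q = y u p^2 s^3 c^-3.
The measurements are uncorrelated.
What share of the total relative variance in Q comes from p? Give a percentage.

37.9%

(δQ/Q)² = (1·δy/y)² + (1·δu/u)² + (2·δp/p)² + (3·δs/s)² + (-3·δc/c)²
  y term: (1×0.0146)² = 0.000212
  u term: (1×0.0887)² = 0.00787
  p term: (2×0.114)² = 0.0520
  s term: (3×0.0672)² = 0.0406
  c term: (-3×0.0638)² = 0.0366
Total = 0.137. Share from p = 0.0520/0.137 = 0.379.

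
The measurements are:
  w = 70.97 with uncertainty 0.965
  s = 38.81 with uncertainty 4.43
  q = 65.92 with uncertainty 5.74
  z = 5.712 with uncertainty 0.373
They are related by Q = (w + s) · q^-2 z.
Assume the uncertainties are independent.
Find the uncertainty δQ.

Let u = w + s = 109.8. δu = √(δw² + δs²) = √(0.931 + 19.6) = 4.53, so δu/u = 0.0413.
Q is then a monomial in u, q, z:
δQ/Q = √((δu/u)² + (-2·δq/q)² + (1·δz/z)²) = √(0.00171 + 0.0303 + 0.00426) = 0.191
Q = 0.1443, so δQ = 0.191 × 0.1443 = 0.0275.

0.0275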